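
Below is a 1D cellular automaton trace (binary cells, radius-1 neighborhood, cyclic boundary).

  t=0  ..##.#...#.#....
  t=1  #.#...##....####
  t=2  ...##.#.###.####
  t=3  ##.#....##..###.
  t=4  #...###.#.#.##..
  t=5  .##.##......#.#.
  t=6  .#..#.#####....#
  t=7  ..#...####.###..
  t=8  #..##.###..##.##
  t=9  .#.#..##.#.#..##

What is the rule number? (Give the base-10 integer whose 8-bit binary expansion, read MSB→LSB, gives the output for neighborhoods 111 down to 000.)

  ###|#  b7=1 t=1,i=13
  ##.|.  b6=0 t=0,i=3
  #.#|.  b5=0 t=0,i=4
  #..|#  b4=1 t=0,i=6
  .##|#  b3=1 t=0,i=2
  .#.|.  b2=0 t=0,i=5
  ..#|.  b1=0 t=0,i=1
  ...|#  b0=1 t=0,i=0
  bits 10011001 = 153

153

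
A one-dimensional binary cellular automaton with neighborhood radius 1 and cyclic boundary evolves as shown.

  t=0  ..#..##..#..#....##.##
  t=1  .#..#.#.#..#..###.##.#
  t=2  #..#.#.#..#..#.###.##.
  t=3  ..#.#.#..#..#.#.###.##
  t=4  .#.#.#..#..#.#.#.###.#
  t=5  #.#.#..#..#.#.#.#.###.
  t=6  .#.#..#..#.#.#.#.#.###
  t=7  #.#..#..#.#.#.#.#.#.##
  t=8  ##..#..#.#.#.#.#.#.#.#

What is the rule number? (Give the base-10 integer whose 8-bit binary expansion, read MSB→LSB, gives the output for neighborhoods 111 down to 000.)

227

  ###|#  b7=1 t=1,i=15
  ##.|#  b6=1 t=0,i=6
  #.#|#  b5=1 t=0,i=19
  #..|.  b4=0 t=0,i=0
  .##|.  b3=0 t=0,i=5
  .#.|.  b2=0 t=0,i=2
  ..#|#  b1=1 t=0,i=1
  ...|#  b0=1 t=0,i=14
  bits 11100011 = 227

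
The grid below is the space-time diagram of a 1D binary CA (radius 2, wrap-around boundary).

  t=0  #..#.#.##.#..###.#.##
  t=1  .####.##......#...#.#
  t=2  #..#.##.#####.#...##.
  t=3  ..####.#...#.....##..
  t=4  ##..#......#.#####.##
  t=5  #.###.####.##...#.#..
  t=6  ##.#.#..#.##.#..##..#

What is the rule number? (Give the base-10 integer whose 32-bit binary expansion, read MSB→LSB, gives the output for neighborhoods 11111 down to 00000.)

1262832763

  ##### -> .   bit 31 = 0  t=2,i=10
  ####. -> #   bit 30 = 1  t=1,i=3
  ###.# -> .   bit 29 = 0  t=0,i=15
  ###.. -> .   bit 28 = 0  t=0,i=0
  ##.## -> #   bit 27 = 1  t=1,i=5
  ##.#. -> .   bit 26 = 0  t=0,i=9
  ##..# -> #   bit 25 = 1  t=0,i=1
  ##... -> #   bit 24 = 1  t=1,i=8
  #.### -> .   bit 23 = 0  t=0,i=19
  #.##. -> #   bit 22 = 1  t=0,i=7
  #.#.# -> .   bit 21 = 0  t=0,i=5
  #.#.. -> .   bit 20 = 0  t=0,i=10
  #..## -> .   bit 19 = 0  t=0,i=12
  #..#. -> #   bit 18 = 1  t=0,i=2
  #...# -> .   bit 17 = 0  t=1,i=16
  #.... -> #   bit 16 = 1  t=1,i=9
  .#### -> .   bit 15 = 0  t=1,i=2
  .###. -> #   bit 14 = 1  t=0,i=14
  .##.# -> .   bit 13 = 0  t=0,i=8
  .##.. -> .   bit 12 = 0  t=1,i=7
  .#.## -> #   bit 11 = 1  t=0,i=6
  .#.#. -> #   bit 10 = 1  t=0,i=4
  .#..# -> .   bit 9 = 0  t=0,i=11
  .#... -> .   bit 8 = 0  t=1,i=15
  ..### -> .   bit 7 = 0  t=0,i=13
  ..##. -> #   bit 6 = 1  t=2,i=18
  ..#.# -> #   bit 5 = 1  t=0,i=3
  ..#.. -> #   bit 4 = 1  t=1,i=14
  ...## -> #   bit 3 = 1  t=2,i=17
  ...#. -> .   bit 2 = 0  t=1,i=13
  ....# -> #   bit 1 = 1  t=1,i=12
  ..... -> #   bit 0 = 1  t=1,i=10
  bits 01001011010001010100110001111011 = 1262832763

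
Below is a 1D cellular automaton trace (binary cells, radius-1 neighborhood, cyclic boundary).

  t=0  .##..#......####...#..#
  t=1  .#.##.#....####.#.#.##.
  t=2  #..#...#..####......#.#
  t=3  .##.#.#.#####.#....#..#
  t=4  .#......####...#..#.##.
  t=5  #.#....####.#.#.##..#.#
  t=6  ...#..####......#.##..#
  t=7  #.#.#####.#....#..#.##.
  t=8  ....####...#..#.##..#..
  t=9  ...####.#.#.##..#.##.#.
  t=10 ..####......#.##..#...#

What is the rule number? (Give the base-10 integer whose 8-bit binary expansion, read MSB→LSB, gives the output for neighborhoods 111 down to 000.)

154

  nb ###: next=#  (t=0,i=13, bit7=1)
  nb ##.: next=.  (t=0,i=2, bit6=0)
  nb #.#: next=.  (t=0,i=0, bit5=0)
  nb #..: next=#  (t=0,i=3, bit4=1)
  nb .##: next=#  (t=0,i=1, bit3=1)
  nb .#.: next=.  (t=0,i=5, bit2=0)
  nb ..#: next=#  (t=0,i=4, bit1=1)
  nb ...: next=.  (t=0,i=7, bit0=0)
  bits 10011010 = 154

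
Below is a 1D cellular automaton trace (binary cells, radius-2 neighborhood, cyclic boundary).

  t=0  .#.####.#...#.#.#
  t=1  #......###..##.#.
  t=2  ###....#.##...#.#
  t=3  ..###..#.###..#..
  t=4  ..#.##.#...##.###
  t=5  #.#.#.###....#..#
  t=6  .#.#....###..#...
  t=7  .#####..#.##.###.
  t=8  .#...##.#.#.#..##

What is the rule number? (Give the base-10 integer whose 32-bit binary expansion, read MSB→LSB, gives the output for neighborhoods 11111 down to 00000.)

525407664

  nb #####: next=.  (t=7,i=3, bit31=0)
  nb ####.: next=.  (t=0,i=5, bit30=0)
  nb ###.#: next=.  (t=0,i=6, bit29=0)
  nb ###..: next=#  (t=1,i=9, bit28=1)
  nb ##.##: next=#  (t=4,i=13, bit27=1)
  nb ##.#.: next=#  (t=0,i=7, bit26=1)
  nb ##..#: next=#  (t=1,i=10, bit25=1)
  nb ##...: next=#  (t=2,i=3, bit24=1)
  nb #.###: next=.  (t=0,i=3, bit23=0)
  nb #.##.: next=#  (t=2,i=9, bit22=1)
  nb #.#.#: next=.  (t=0,i=1, bit21=0)
  nb #.#..: next=#  (t=0,i=8, bit20=1)
  nb #..##: next=.  (t=1,i=11, bit19=0)
  nb #..#.: next=.  (t=3,i=6, bit18=0)
  nb #...#: next=.  (t=0,i=10, bit17=0)
  nb #....: next=#  (t=1,i=2, bit16=1)
  nb .####: next=.  (t=0,i=4, bit15=0)
  nb .###.: next=.  (t=1,i=8, bit14=0)
  nb .##.#: next=.  (t=1,i=13, bit13=0)
  nb .##..: next=#  (t=2,i=10, bit12=1)
  nb .#.##: next=.  (t=0,i=2, bit11=0)
  nb .#.#.: next=#  (t=0,i=0, bit10=1)
  nb .#..#: next=.  (t=5,i=14, bit9=0)
  nb .#...: next=#  (t=0,i=9, bit8=1)
  nb ..###: next=#  (t=1,i=7, bit7=1)
  nb ..##.: next=.  (t=1,i=12, bit6=0)
  nb ..#.#: next=#  (t=0,i=12, bit5=1)
  nb ..#..: next=#  (t=3,i=14, bit4=1)
  nb ...##: next=.  (t=1,i=6, bit3=0)
  nb ...#.: next=.  (t=0,i=11, bit2=0)
  nb ....#: next=.  (t=1,i=5, bit1=0)
  nb .....: next=.  (t=1,i=3, bit0=0)
  bits 00011111010100010001010110110000 = 525407664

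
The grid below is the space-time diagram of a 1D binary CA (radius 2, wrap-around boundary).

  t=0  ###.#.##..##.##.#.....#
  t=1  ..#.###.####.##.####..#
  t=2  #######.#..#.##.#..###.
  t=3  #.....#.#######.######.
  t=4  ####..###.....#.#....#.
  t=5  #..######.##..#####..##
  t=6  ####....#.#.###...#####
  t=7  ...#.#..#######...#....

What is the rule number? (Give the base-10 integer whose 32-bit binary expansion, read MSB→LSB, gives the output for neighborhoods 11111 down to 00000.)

  [31] ##### => .  t=2,i=2
  [30] ####. => .  t=0,i=1
  [29] ###.# => #  t=0,i=2
  [28] ###.. => #  t=1,i=19
  [27] ##.## => .  t=0,i=12
  [26] ##.#. => .  t=0,i=3
  [25] ##..# => #  t=0,i=8
  [24] ##... => .  t=4,i=9
  [23] #.### => #  t=1,i=4
  [22] #.##. => #  t=0,i=6
  [21] #.#.# => #  t=0,i=4
  [20] #.#.. => #  t=0,i=16
  [19] #..## => #  t=0,i=9
  [18] #..#. => #  t=1,i=1
  [17] #...# => .  t=6,i=16
  [16] #.... => #  t=0,i=18
  [15] .#### => .  t=0,i=0
  [14] .###. => #  t=1,i=5
  [13] .##.# => #  t=0,i=11
  [12] .##.. => .  t=0,i=7
  [11] .#.## => #  t=0,i=5
  [10] .#.#. => #  t=4,i=15
  [9] .#..# => #  t=1,i=0
  [8] .#... => #  t=0,i=17
  [7] ..### => #  t=0,i=22
  [6] ..##. => #  t=0,i=10
  [5] ..#.# => #  t=1,i=2
  [4] ..#.. => .  t=1,i=22
  [3] ...## => .  t=0,i=21
  [2] ...#. => .  t=3,i=5
  [1] ....# => .  t=0,i=20
  [0] ..... => #  t=0,i=19
  bits 00110010111111010110111111100001 = 855470049

855470049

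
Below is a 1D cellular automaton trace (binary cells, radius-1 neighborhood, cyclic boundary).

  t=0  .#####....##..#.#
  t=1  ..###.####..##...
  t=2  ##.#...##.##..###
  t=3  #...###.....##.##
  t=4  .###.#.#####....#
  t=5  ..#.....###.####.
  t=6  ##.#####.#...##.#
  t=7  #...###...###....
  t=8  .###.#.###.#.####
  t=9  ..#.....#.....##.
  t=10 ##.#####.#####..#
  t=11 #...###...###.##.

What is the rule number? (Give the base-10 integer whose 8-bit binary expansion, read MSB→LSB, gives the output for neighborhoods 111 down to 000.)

147

  ### -> #   bit 7 = 1  t=0,i=2
  ##. -> .   bit 6 = 0  t=0,i=5
  #.# -> .   bit 5 = 0  t=0,i=0
  #.. -> #   bit 4 = 1  t=0,i=6
  .## -> .   bit 3 = 0  t=0,i=1
  .#. -> .   bit 2 = 0  t=0,i=14
  ..# -> #   bit 1 = 1  t=0,i=9
  ... -> #   bit 0 = 1  t=0,i=7
  bits 10010011 = 147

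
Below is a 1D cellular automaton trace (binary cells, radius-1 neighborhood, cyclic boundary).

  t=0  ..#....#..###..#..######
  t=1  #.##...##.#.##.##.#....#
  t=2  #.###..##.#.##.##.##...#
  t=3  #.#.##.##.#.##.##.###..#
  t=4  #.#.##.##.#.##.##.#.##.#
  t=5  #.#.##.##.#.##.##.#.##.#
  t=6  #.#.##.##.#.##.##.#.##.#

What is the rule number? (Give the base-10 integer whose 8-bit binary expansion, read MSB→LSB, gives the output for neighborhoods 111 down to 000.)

92

  nb ###: next=.  (t=0,i=11, bit7=0)
  nb ##.: next=#  (t=0,i=12, bit6=1)
  nb #.#: next=.  (t=1,i=1, bit5=0)
  nb #..: next=#  (t=0,i=0, bit4=1)
  nb .##: next=#  (t=0,i=10, bit3=1)
  nb .#.: next=#  (t=0,i=2, bit2=1)
  nb ..#: next=.  (t=0,i=1, bit1=0)
  nb ...: next=.  (t=0,i=4, bit0=0)
  bits 01011100 = 92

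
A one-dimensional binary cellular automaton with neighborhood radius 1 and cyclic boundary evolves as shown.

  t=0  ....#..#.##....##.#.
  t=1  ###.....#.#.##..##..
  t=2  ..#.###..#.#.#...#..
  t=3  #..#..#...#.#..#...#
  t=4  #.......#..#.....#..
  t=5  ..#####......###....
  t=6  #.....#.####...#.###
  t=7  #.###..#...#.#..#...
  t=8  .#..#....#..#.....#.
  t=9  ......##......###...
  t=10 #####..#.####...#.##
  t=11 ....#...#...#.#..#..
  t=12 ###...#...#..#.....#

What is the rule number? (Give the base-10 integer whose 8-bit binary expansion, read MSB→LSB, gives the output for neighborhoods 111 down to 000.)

97

  [7] ### => .  t=1,i=1
  [6] ##. => #  t=0,i=10
  [5] #.# => #  t=0,i=8
  [4] #.. => .  t=0,i=5
  [3] .## => .  t=0,i=9
  [2] .#. => .  t=0,i=4
  [1] ..# => .  t=0,i=3
  [0] ... => #  t=0,i=0
  bits 01100001 = 97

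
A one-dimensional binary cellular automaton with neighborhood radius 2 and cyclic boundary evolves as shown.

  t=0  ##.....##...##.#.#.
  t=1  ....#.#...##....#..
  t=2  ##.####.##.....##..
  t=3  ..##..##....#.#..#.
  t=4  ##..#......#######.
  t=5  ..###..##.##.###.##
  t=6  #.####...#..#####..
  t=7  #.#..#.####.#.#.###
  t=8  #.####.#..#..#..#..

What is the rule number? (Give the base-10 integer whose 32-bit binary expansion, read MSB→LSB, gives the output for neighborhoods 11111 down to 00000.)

  #####|#  b31=1 t=4,i=13
  ####.|.  b30=0 t=2,i=5
  ###.#|#  b29=1 t=2,i=6
  ###..|#  b28=1 t=5,i=4
  ##.##|#  b27=1 t=2,i=2
  ##.#.|.  b26=0 t=0,i=14
  ##..#|#  b25=1 t=2,i=17
  ##...|.  b24=0 t=0,i=2
  #.###|#  b23=1 t=2,i=3
  #.##.|.  b22=0 t=0,i=0
  #.#.#|.  b21=0 t=0,i=15
  #.#..|#  b20=1 t=1,i=6
  #..##|.  b19=0 t=2,i=18
  #..#.|#  b18=1 t=3,i=16
  #...#|#  b17=1 t=0,i=10
  #....|.  b16=0 t=0,i=3
  .####|.  b15=0 t=2,i=4
  .###.|#  b14=1 t=5,i=3
  .##.#|.  b13=0 t=0,i=13
  .##..|.  b12=0 t=0,i=1
  .#.##|.  b11=0 t=0,i=18
  .#.#.|#  b10=1 t=0,i=16
  .#..#|#  b9=1 t=3,i=15
  .#...|.  b8=0 t=1,i=7
  ..###|#  b7=1 t=4,i=11
  ..##.|.  b6=0 t=0,i=7
  ..#.#|#  b5=1 t=1,i=4
  ..#..|#  b4=1 t=1,i=16
  ...##|#  b3=1 t=0,i=6
  ...#.|#  b2=1 t=1,i=3
  ....#|.  b1=0 t=0,i=5
  .....|#  b0=1 t=0,i=4
  bits 10111010100101100100011010111101 = 3130410685

3130410685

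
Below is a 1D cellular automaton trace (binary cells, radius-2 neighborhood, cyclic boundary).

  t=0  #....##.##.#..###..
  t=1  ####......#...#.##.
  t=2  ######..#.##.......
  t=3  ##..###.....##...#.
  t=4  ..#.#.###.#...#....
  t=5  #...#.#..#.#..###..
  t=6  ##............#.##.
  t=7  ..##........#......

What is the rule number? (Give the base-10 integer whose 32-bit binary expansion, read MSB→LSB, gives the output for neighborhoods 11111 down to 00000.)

1470202258

  ##### -> .   bit 31 = 0  t=2,i=2
  ####. -> #   bit 30 = 1  t=1,i=2
  ###.# -> .   bit 29 = 0  t=4,i=8
  ###.. -> #   bit 28 = 1  t=0,i=16
  ##.## -> .   bit 27 = 0  t=0,i=7
  ##.#. -> #   bit 26 = 1  t=0,i=10
  ##..# -> #   bit 25 = 1  t=0,i=17
  ##... -> #   bit 24 = 1  t=1,i=4
  #.### -> #   bit 23 = 1  t=1,i=0
  #.##. -> .   bit 22 = 0  t=0,i=8
  #.#.# -> #   bit 21 = 1  t=4,i=4
  #.#.. -> .   bit 20 = 0  t=0,i=11
  #..## -> .   bit 19 = 0  t=0,i=13
  #..#. -> .   bit 18 = 0  t=0,i=18
  #...# -> .   bit 17 = 0  t=1,i=12
  #.... -> #   bit 16 = 1  t=0,i=2
  .#### -> #   bit 15 = 1  t=1,i=1
  .###. -> .   bit 14 = 0  t=0,i=15
  .##.# -> .   bit 13 = 0  t=0,i=6
  .##.. -> .   bit 12 = 0  t=2,i=11
  .#.## -> .   bit 11 = 0  t=1,i=15
  .#.#. -> .   bit 10 = 0  t=4,i=3
  .#..# -> .   bit 9 = 0  t=0,i=12
  .#... -> #   bit 8 = 1  t=0,i=1
  ..### -> #   bit 7 = 1  t=0,i=14
  ..##. -> .   bit 6 = 0  t=0,i=5
  ..#.# -> .   bit 5 = 0  t=1,i=14
  ..#.. -> #   bit 4 = 1  t=0,i=0
  ...## -> .   bit 3 = 0  t=0,i=4
  ...#. -> .   bit 2 = 0  t=1,i=9
  ....# -> #   bit 1 = 1  t=0,i=3
  ..... -> .   bit 0 = 0  t=1,i=6
  bits 01010111101000011000000110010010 = 1470202258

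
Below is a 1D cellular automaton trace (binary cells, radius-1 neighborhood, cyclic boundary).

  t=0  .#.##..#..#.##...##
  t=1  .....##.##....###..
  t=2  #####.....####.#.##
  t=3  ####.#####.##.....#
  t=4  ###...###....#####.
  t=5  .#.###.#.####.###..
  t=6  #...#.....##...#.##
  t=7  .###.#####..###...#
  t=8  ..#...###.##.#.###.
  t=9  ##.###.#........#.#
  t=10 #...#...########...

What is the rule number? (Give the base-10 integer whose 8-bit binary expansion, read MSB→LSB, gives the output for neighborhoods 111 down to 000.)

  ###|#  b7=1 t=1,i=15
  ##.|.  b6=0 t=0,i=4
  #.#|.  b5=0 t=0,i=0
  #..|#  b4=1 t=0,i=5
  .##|.  b3=0 t=0,i=3
  .#.|.  b2=0 t=0,i=1
  ..#|#  b1=1 t=0,i=6
  ...|#  b0=1 t=0,i=15
  bits 10010011 = 147

147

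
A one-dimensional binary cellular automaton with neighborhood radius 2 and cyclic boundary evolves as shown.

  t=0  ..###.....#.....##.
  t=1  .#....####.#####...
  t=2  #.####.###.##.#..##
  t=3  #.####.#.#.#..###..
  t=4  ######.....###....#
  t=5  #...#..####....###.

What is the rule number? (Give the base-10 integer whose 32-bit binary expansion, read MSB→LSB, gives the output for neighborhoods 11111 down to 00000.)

1625131823

  ##### -> .   bit 31 = 0  t=1,i=13
  ####. -> #   bit 30 = 1  t=1,i=8
  ###.# -> #   bit 29 = 1  t=1,i=9
  ###.. -> .   bit 28 = 0  t=0,i=4
  ##.## -> .   bit 27 = 0  t=1,i=10
  ##.#. -> .   bit 26 = 0  t=2,i=13
  ##..# -> .   bit 25 = 0  t=3,i=17
  ##... -> .   bit 24 = 0  t=0,i=5
  #.### -> #   bit 23 = 1  t=1,i=11
  #.##. -> #   bit 22 = 1  t=2,i=11
  #.#.# -> .   bit 21 = 0  t=3,i=7
  #.#.. -> #   bit 20 = 1  t=2,i=14
  #..## -> #   bit 19 = 1  t=2,i=16
  #..#. -> #   bit 18 = 1  t=3,i=18
  #...# -> .   bit 17 = 0  t=0,i=0
  #.... -> #   bit 16 = 1  t=0,i=6
  .#### -> #   bit 15 = 1  t=1,i=7
  .###. -> .   bit 14 = 0  t=0,i=3
  .##.# -> .   bit 13 = 0  t=2,i=12
  .##.. -> .   bit 12 = 0  t=0,i=17
  .#.## -> #   bit 11 = 1  t=3,i=1
  .#.#. -> .   bit 10 = 0  t=3,i=8
  .#..# -> #   bit 9 = 1  t=2,i=15
  .#... -> #   bit 8 = 1  t=0,i=11
  ..### -> .   bit 7 = 0  t=0,i=2
  ..##. -> .   bit 6 = 0  t=0,i=16
  ..#.# -> #   bit 5 = 1  t=3,i=0
  ..#.. -> .   bit 4 = 0  t=0,i=10
  ...## -> #   bit 3 = 1  t=0,i=1
  ...#. -> #   bit 2 = 1  t=0,i=9
  ....# -> #   bit 1 = 1  t=0,i=8
  ..... -> #   bit 0 = 1  t=0,i=7
  bits 01100000110111011000101100101111 = 1625131823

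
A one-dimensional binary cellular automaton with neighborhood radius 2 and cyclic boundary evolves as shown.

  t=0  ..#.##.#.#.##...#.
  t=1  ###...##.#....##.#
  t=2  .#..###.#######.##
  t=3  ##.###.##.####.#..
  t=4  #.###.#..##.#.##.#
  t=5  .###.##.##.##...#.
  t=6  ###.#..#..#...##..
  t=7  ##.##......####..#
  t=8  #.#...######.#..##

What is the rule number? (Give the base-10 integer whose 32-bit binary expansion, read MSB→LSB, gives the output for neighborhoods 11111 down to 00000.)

  ##### -> #   bit 31 = 1  t=2,i=10
  ####. -> #   bit 30 = 1  t=1,i=1
  ###.# -> .   bit 29 = 0  t=2,i=6
  ###.. -> .   bit 28 = 0  t=1,i=2
  ##.## -> #   bit 27 = 1  t=1,i=16
  ##.#. -> #   bit 26 = 1  t=0,i=6
  ##..# -> .   bit 25 = 0  t=6,i=16
  ##... -> .   bit 24 = 0  t=0,i=13
  #.### -> #   bit 23 = 1  t=1,i=17
  #.##. -> .   bit 22 = 0  t=0,i=4
  #.#.# -> #   bit 21 = 1  t=0,i=7
  #.#.. -> #   bit 20 = 1  t=1,i=9
  #..## -> #   bit 19 = 1  t=2,i=3
  #..#. -> .   bit 18 = 0  t=6,i=6
  #...# -> #   bit 17 = 1  t=0,i=0
  #.... -> #   bit 16 = 1  t=1,i=11
  .#### -> .   bit 15 = 0  t=1,i=0
  .###. -> #   bit 14 = 1  t=2,i=5
  .##.# -> .   bit 13 = 0  t=0,i=5
  .##.. -> .   bit 12 = 0  t=0,i=12
  .#.## -> .   bit 11 = 0  t=0,i=3
  .#.#. -> .   bit 10 = 0  t=0,i=8
  .#..# -> .   bit 9 = 0  t=2,i=2
  .#... -> #   bit 8 = 1  t=0,i=17
  ..### -> #   bit 7 = 1  t=2,i=4
  ..##. -> #   bit 6 = 1  t=1,i=6
  ..#.# -> #   bit 5 = 1  t=0,i=2
  ..#.. -> .   bit 4 = 0  t=0,i=16
  ...## -> #   bit 3 = 1  t=1,i=5
  ...#. -> #   bit 2 = 1  t=0,i=1
  ....# -> #   bit 1 = 1  t=1,i=12
  ..... -> #   bit 0 = 1  t=7,i=7
  bits 11001100101110110100000111101111 = 3434824175

3434824175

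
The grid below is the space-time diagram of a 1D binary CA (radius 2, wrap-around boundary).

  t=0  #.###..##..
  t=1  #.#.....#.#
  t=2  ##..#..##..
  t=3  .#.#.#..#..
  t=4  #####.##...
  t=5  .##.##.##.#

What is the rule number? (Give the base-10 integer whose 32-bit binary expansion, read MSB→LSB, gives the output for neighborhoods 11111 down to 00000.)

  #####|#  b31=1 t=4,i=2
  ####.|.  b30=0 t=4,i=3
  ###.#|#  b29=1 t=4,i=4
  ###..|.  b28=0 t=0,i=4
  ##.##|#  b27=1 t=4,i=5
  ##.#.|#  b26=1 t=1,i=1
  ##..#|.  b25=0 t=0,i=5
  ##...|#  b24=1 t=4,i=8
  #.###|#  b23=1 t=0,i=2
  #.##.|.  b22=0 t=1,i=10
  #.#.#|#  b21=1 t=3,i=3
  #.#..|.  b20=0 t=1,i=2
  #..##|.  b19=0 t=0,i=6
  #..#.|#  b18=1 t=0,i=10
  #...#|.  b17=0 t=3,i=10
  #....|#  b16=1 t=1,i=4
  .####|#  b15=1 t=4,i=1
  .###.|.  b14=0 t=0,i=3
  .##.#|#  b13=1 t=1,i=0
  .##..|#  b12=1 t=0,i=8
  .#.##|.  b11=0 t=0,i=1
  .#.#.|#  b10=1 t=3,i=2
  .#..#|#  b9=1 t=2,i=5
  .#...|.  b8=0 t=1,i=3
  ..###|.  b7=0 t=4,i=0
  ..##.|.  b6=0 t=0,i=7
  ..#.#|#  b5=1 t=0,i=0
  ..#..|.  b4=0 t=2,i=4
  ...##|#  b3=1 t=4,i=10
  ...#.|#  b2=1 t=1,i=7
  ....#|.  b1=0 t=1,i=6
  .....|.  b0=0 t=1,i=5
  bits 10101101101001011011011000101100 = 2913318444

2913318444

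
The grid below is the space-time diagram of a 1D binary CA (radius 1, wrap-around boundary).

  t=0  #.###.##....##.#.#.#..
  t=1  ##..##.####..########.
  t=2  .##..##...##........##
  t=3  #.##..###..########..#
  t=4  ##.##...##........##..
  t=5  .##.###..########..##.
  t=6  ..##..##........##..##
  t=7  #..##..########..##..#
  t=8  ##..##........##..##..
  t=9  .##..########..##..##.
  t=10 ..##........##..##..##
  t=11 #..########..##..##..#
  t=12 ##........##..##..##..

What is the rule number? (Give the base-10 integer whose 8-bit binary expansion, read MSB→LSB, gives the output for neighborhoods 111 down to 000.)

117

  ### -> .   bit 7 = 0  t=0,i=3
  ##. -> #   bit 6 = 1  t=0,i=4
  #.# -> #   bit 5 = 1  t=0,i=1
  #.. -> #   bit 4 = 1  t=0,i=8
  .## -> .   bit 3 = 0  t=0,i=2
  .#. -> #   bit 2 = 1  t=0,i=0
  ..# -> .   bit 1 = 0  t=0,i=11
  ... -> #   bit 0 = 1  t=0,i=9
  bits 01110101 = 117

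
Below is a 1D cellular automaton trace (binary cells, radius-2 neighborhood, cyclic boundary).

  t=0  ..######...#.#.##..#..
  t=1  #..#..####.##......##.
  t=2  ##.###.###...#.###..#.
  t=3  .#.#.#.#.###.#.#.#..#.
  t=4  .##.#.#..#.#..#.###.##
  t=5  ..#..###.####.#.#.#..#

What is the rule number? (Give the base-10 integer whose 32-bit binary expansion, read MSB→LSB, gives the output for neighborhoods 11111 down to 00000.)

1905960755

  nb #####: next=.  (t=0,i=4, bit31=0)
  nb ####.: next=#  (t=0,i=6, bit30=1)
  nb ###.#: next=#  (t=1,i=9, bit29=1)
  nb ###..: next=#  (t=0,i=7, bit28=1)
  nb ##.##: next=.  (t=1,i=10, bit27=0)
  nb ##.#.: next=.  (t=1,i=21, bit26=0)
  nb ##..#: next=.  (t=0,i=17, bit25=0)
  nb ##...: next=#  (t=0,i=8, bit24=1)
  nb #.###: next=#  (t=2,i=3, bit23=1)
  nb #.##.: next=.  (t=0,i=15, bit22=0)
  nb #.#.#: next=.  (t=0,i=13, bit21=0)
  nb #.#..: next=#  (t=1,i=0, bit20=1)
  nb #..##: next=#  (t=1,i=5, bit19=1)
  nb #..#.: next=.  (t=0,i=18, bit18=0)
  nb #...#: next=#  (t=0,i=9, bit17=1)
  nb #....: next=.  (t=0,i=21, bit16=0)
  nb .####: next=#  (t=0,i=3, bit15=1)
  nb .###.: next=.  (t=2,i=4, bit14=0)
  nb .##.#: next=#  (t=1,i=20, bit13=1)
  nb .##..: next=.  (t=0,i=16, bit12=0)
  nb .#.##: next=.  (t=0,i=14, bit11=0)
  nb .#.#.: next=#  (t=0,i=12, bit10=1)
  nb .#..#: next=#  (t=1,i=1, bit9=1)
  nb .#...: next=#  (t=0,i=20, bit8=1)
  nb ..###: next=.  (t=0,i=2, bit7=0)
  nb ..##.: next=.  (t=1,i=19, bit6=0)
  nb ..#.#: next=#  (t=0,i=11, bit5=1)
  nb ..#..: next=#  (t=0,i=19, bit4=1)
  nb ...##: next=.  (t=0,i=1, bit3=0)
  nb ...#.: next=.  (t=0,i=10, bit2=0)
  nb ....#: next=#  (t=0,i=0, bit1=1)
  nb .....: next=#  (t=1,i=15, bit0=1)
  bits 01110001100110101010011100110011 = 1905960755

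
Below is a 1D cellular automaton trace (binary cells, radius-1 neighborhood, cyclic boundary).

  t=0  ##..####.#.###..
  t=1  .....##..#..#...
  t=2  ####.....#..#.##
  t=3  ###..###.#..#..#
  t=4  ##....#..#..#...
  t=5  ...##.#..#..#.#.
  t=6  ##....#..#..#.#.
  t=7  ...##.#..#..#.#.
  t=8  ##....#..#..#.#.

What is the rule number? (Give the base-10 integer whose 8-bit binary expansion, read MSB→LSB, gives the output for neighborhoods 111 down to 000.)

  ### -> #   bit 7 = 1  t=0,i=5
  ##. -> .   bit 6 = 0  t=0,i=1
  #.# -> .   bit 5 = 0  t=0,i=8
  #.. -> .   bit 4 = 0  t=0,i=2
  .## -> .   bit 3 = 0  t=0,i=0
  .#. -> #   bit 2 = 1  t=0,i=9
  ..# -> .   bit 1 = 0  t=0,i=3
  ... -> #   bit 0 = 1  t=1,i=0
  bits 10000101 = 133

133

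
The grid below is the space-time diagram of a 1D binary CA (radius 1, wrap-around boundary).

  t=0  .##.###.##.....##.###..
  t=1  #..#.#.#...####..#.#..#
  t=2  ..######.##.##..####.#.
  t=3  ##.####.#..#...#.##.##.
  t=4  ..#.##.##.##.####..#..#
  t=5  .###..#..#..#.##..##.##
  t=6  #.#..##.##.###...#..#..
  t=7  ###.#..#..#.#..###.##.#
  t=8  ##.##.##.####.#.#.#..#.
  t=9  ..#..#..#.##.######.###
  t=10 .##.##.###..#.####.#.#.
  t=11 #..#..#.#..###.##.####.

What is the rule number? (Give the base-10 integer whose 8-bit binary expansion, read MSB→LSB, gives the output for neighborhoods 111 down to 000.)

  [7] ### => #  t=0,i=5
  [6] ##. => .  t=0,i=2
  [5] #.# => #  t=0,i=3
  [4] #.. => .  t=0,i=10
  [3] .## => .  t=0,i=1
  [2] .#. => #  t=1,i=3
  [1] ..# => #  t=0,i=0
  [0] ... => #  t=0,i=11
  bits 10100111 = 167

167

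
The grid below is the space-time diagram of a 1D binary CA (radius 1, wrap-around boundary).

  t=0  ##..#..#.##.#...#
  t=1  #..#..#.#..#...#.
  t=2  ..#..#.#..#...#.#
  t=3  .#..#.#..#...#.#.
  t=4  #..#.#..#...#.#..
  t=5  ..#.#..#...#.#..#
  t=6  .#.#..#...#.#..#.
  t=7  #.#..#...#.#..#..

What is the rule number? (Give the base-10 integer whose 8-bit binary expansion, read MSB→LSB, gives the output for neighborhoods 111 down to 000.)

162

  nb ###: next=#  (t=0,i=0, bit7=1)
  nb ##.: next=.  (t=0,i=1, bit6=0)
  nb #.#: next=#  (t=0,i=8, bit5=1)
  nb #..: next=.  (t=0,i=2, bit4=0)
  nb .##: next=.  (t=0,i=9, bit3=0)
  nb .#.: next=.  (t=0,i=4, bit2=0)
  nb ..#: next=#  (t=0,i=3, bit1=1)
  nb ...: next=.  (t=0,i=14, bit0=0)
  bits 10100010 = 162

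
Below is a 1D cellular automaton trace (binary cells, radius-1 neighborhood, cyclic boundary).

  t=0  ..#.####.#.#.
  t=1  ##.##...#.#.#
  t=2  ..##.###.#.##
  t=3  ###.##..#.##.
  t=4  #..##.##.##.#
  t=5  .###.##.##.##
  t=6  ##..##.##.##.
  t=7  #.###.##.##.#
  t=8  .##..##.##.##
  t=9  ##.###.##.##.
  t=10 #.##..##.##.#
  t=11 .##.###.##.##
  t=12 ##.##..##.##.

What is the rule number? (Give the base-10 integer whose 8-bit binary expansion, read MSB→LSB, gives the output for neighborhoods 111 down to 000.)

59

  nb ###: next=.  (t=0,i=5, bit7=0)
  nb ##.: next=.  (t=0,i=7, bit6=0)
  nb #.#: next=#  (t=0,i=3, bit5=1)
  nb #..: next=#  (t=0,i=12, bit4=1)
  nb .##: next=#  (t=0,i=4, bit3=1)
  nb .#.: next=.  (t=0,i=2, bit2=0)
  nb ..#: next=#  (t=0,i=1, bit1=1)
  nb ...: next=#  (t=0,i=0, bit0=1)
  bits 00111011 = 59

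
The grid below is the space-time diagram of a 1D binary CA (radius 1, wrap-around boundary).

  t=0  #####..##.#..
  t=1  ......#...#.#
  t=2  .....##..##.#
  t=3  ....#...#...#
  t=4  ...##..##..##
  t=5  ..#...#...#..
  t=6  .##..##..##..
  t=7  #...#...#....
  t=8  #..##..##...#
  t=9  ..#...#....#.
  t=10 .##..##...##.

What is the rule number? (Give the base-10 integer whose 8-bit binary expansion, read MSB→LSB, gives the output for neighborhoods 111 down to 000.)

6

  [7] ### => .  t=0,i=1
  [6] ##. => .  t=0,i=4
  [5] #.# => .  t=0,i=9
  [4] #.. => .  t=0,i=5
  [3] .## => .  t=0,i=0
  [2] .#. => #  t=0,i=10
  [1] ..# => #  t=0,i=6
  [0] ... => .  t=1,i=1
  bits 00000110 = 6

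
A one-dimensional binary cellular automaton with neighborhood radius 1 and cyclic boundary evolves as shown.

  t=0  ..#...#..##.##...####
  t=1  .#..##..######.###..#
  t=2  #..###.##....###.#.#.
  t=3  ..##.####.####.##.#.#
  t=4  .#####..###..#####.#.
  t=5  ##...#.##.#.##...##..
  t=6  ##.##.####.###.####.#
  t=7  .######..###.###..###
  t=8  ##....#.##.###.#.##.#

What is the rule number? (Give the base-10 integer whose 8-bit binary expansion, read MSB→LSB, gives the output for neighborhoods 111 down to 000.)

  nb ###: next=.  (t=0,i=18, bit7=0)
  nb ##.: next=#  (t=0,i=10, bit6=1)
  nb #.#: next=#  (t=0,i=11, bit5=1)
  nb #..: next=.  (t=0,i=0, bit4=0)
  nb .##: next=#  (t=0,i=9, bit3=1)
  nb .#.: next=.  (t=0,i=2, bit2=0)
  nb ..#: next=#  (t=0,i=1, bit1=1)
  nb ...: next=#  (t=0,i=4, bit0=1)
  bits 01101011 = 107

107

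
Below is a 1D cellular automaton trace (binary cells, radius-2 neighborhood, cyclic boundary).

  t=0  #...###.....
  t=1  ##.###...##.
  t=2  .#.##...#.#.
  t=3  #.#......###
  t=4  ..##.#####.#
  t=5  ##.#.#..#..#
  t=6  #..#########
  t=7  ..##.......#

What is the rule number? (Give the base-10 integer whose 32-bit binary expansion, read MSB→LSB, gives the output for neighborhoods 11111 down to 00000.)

1086091163

  ##### -> .   bit 31 = 0  t=4,i=7
  ####. -> #   bit 30 = 1  t=3,i=11
  ###.# -> .   bit 29 = 0  t=3,i=0
  ###.. -> .   bit 28 = 0  t=0,i=6
  ##.## -> .   bit 27 = 0  t=1,i=2
  ##.#. -> .   bit 26 = 0  t=3,i=1
  ##..# -> .   bit 25 = 0  t=6,i=1
  ##... -> .   bit 24 = 0  t=0,i=7
  #.### -> #   bit 23 = 1  t=1,i=3
  #.##. -> .   bit 22 = 0  t=1,i=0
  #.#.# -> #   bit 21 = 1  t=5,i=3
  #.#.. -> #   bit 20 = 1  t=2,i=10
  #..## -> #   bit 19 = 1  t=4,i=1
  #..#. -> #   bit 18 = 1  t=2,i=0
  #...# -> .   bit 17 = 0  t=0,i=2
  #.... -> .   bit 16 = 0  t=0,i=8
  .#### -> .   bit 15 = 0  t=3,i=10
  .###. -> #   bit 14 = 1  t=0,i=5
  .##.# -> #   bit 13 = 1  t=1,i=1
  .##.. -> .   bit 12 = 0  t=2,i=4
  .#.## -> #   bit 11 = 1  t=2,i=2
  .#.#. -> #   bit 10 = 1  t=2,i=9
  .#..# -> #   bit 9 = 1  t=2,i=11
  .#... -> #   bit 8 = 1  t=0,i=1
  ..### -> #   bit 7 = 1  t=0,i=4
  ..##. -> .   bit 6 = 0  t=1,i=9
  ..#.# -> .   bit 5 = 0  t=2,i=1
  ..#.. -> #   bit 4 = 1  t=0,i=0
  ...## -> #   bit 3 = 1  t=0,i=3
  ...#. -> .   bit 2 = 0  t=0,i=11
  ....# -> #   bit 1 = 1  t=0,i=10
  ..... -> #   bit 0 = 1  t=0,i=9
  bits 01000000101111000110111110011011 = 1086091163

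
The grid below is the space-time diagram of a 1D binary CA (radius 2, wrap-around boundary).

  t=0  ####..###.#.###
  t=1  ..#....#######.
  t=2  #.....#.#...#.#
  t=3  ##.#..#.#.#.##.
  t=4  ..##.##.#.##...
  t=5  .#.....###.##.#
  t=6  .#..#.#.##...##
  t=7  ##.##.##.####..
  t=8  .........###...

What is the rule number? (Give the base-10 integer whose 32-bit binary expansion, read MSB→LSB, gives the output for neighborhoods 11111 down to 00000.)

1706481705

  #####|.  b31=0 t=0,i=0
  ####.|#  b30=1 t=0,i=2
  ###.#|#  b29=1 t=0,i=8
  ###..|.  b28=0 t=0,i=3
  ##.##|.  b27=0 t=3,i=14
  ##.#.|#  b26=1 t=0,i=9
  ##..#|.  b25=0 t=0,i=4
  ##...|#  b24=1 t=1,i=14
  #.###|#  b23=1 t=0,i=12
  #.##.|.  b22=0 t=2,i=14
  #.#.#|#  b21=1 t=0,i=10
  #.#..|#  b20=1 t=2,i=8
  #..##|.  b19=0 t=0,i=5
  #..#.|#  b18=1 t=3,i=5
  #...#|#  b17=1 t=1,i=0
  #....|.  b16=0 t=1,i=4
  .####|#  b15=1 t=0,i=13
  .###.|#  b14=1 t=0,i=7
  .##.#|.  b13=0 t=3,i=1
  .##..|#  b12=1 t=2,i=0
  .#.##|#  b11=1 t=0,i=11
  .#.#.|.  b10=0 t=2,i=7
  .#..#|.  b9=0 t=3,i=4
  .#...|.  b8=0 t=1,i=3
  ..###|.  b7=0 t=0,i=6
  ..##.|.  b6=0 t=4,i=2
  ..#.#|#  b5=1 t=2,i=6
  ..#..|.  b4=0 t=1,i=2
  ...##|#  b3=1 t=1,i=6
  ...#.|.  b2=0 t=1,i=1
  ....#|.  b1=0 t=1,i=5
  .....|#  b0=1 t=2,i=3
  bits 01100101101101101101100000101001 = 1706481705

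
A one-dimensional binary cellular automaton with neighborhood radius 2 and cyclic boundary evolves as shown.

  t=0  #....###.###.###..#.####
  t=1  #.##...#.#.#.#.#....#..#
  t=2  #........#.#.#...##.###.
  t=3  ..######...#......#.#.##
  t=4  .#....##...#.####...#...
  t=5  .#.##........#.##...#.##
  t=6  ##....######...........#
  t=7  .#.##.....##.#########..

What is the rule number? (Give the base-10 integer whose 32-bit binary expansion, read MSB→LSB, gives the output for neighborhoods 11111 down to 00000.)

1957241363

  [31] ##### => .  t=0,i=22
  [30] ####. => #  t=0,i=23
  [29] ###.# => #  t=0,i=7
  [28] ###.. => #  t=0,i=0
  [27] ##.## => .  t=0,i=8
  [26] ##.#. => #  t=2,i=23
  [25] ##..# => .  t=0,i=16
  [24] ##... => .  t=0,i=1
  [23] #.### => #  t=0,i=9
  [22] #.##. => .  t=1,i=2
  [21] #.#.# => #  t=1,i=9
  [20] #.#.. => .  t=1,i=15
  [19] #..## => #  t=1,i=22
  [18] #..#. => .  t=0,i=17
  [17] #...# => .  t=1,i=5
  [16] #.... => #  t=0,i=2
  [15] .#### => .  t=0,i=21
  [14] .###. => .  t=0,i=6
  [13] .##.# => #  t=1,i=0
  [12] .##.. => .  t=1,i=3
  [11] .#.## => .  t=0,i=19
  [10] .#.#. => .  t=1,i=8
  [9] .#..# => #  t=1,i=21
  [8] .#... => .  t=1,i=16
  [7] ..### => .  t=0,i=5
  [6] ..##. => .  t=1,i=23
  [5] ..#.# => .  t=0,i=18
  [4] ..#.. => #  t=1,i=20
  [3] ...## => .  t=0,i=4
  [2] ...#. => .  t=1,i=6
  [1] ....# => #  t=0,i=3
  [0] ..... => #  t=2,i=3
  bits 01110100101010010010001000010011 = 1957241363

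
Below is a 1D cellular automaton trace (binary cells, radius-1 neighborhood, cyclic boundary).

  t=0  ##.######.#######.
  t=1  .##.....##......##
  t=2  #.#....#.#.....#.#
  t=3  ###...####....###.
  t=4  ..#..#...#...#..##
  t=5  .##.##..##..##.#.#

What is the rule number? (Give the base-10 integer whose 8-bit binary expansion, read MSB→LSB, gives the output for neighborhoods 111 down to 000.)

  nb ###: next=.  (t=0,i=4, bit7=0)
  nb ##.: next=#  (t=0,i=1, bit6=1)
  nb #.#: next=#  (t=0,i=2, bit5=1)
  nb #..: next=.  (t=1,i=3, bit4=0)
  nb .##: next=.  (t=0,i=0, bit3=0)
  nb .#.: next=#  (t=2,i=2, bit2=1)
  nb ..#: next=#  (t=1,i=7, bit1=1)
  nb ...: next=.  (t=1,i=4, bit0=0)
  bits 01100110 = 102

102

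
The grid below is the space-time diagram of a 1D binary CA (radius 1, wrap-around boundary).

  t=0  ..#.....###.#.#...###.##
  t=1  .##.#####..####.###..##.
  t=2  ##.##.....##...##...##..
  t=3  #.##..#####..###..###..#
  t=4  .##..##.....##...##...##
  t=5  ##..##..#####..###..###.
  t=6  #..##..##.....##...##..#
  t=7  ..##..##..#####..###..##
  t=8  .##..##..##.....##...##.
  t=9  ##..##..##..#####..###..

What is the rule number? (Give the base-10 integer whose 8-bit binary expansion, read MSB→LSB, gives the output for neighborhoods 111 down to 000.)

47

  ###|.  b7=0 t=0,i=9
  ##.|.  b6=0 t=0,i=10
  #.#|#  b5=1 t=0,i=11
  #..|.  b4=0 t=0,i=0
  .##|#  b3=1 t=0,i=8
  .#.|#  b2=1 t=0,i=2
  ..#|#  b1=1 t=0,i=1
  ...|#  b0=1 t=0,i=4
  bits 00101111 = 47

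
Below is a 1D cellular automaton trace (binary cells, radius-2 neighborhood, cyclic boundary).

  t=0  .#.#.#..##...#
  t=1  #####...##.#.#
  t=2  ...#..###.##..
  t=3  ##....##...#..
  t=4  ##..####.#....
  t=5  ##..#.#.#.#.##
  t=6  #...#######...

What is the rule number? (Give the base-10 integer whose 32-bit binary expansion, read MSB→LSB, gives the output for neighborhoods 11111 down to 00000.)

  [31] ##### => .  t=1,i=1
  [30] ####. => #  t=1,i=3
  [29] ###.# => .  t=2,i=8
  [28] ###.. => .  t=1,i=4
  [27] ##.## => .  t=2,i=9
  [26] ##.#. => #  t=1,i=10
  [25] ##..# => .  t=4,i=2
  [24] ##... => .  t=0,i=10
  [23] #.### => .  t=1,i=13
  [22] #.##. => .  t=2,i=10
  [21] #.#.# => #  t=0,i=1
  [20] #.#.. => .  t=0,i=5
  [19] #..## => .  t=0,i=7
  [18] #..#. => .  t=5,i=3
  [17] #...# => #  t=0,i=11
  [16] #.... => .  t=2,i=13
  [15] .#### => .  t=1,i=0
  [14] .###. => #  t=2,i=7
  [13] .##.# => .  t=1,i=9
  [12] .##.. => #  t=0,i=9
  [11] .#.## => .  t=1,i=12
  [10] .#.#. => #  t=0,i=0
  [9] .#..# => .  t=0,i=6
  [8] .#... => #  t=4,i=10
  [7] ..### => #  t=2,i=6
  [6] ..##. => #  t=0,i=8
  [5] ..#.# => #  t=0,i=13
  [4] ..#.. => .  t=2,i=3
  [3] ...## => #  t=1,i=7
  [2] ...#. => .  t=0,i=12
  [1] ....# => #  t=2,i=1
  [0] ..... => #  t=2,i=0
  bits 01000100001000100101010111101011 = 1143100907

1143100907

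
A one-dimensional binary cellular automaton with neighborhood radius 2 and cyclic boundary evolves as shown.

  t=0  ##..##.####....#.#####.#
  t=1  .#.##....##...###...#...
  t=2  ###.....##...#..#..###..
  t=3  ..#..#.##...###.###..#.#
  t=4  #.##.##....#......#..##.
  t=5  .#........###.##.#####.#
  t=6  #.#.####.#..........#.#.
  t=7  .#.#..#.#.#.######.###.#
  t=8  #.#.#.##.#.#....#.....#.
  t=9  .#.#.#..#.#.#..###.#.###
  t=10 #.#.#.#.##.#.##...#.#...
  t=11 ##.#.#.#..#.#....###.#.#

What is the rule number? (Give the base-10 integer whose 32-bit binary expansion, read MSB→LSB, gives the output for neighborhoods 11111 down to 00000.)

1409814397

  #####|.  b31=0 t=0,i=19
  ####.|#  b30=1 t=0,i=9
  ###.#|.  b29=0 t=0,i=21
  ###..|#  b28=1 t=0,i=1
  ##.##|.  b27=0 t=0,i=6
  ##.#.|#  b26=1 t=4,i=23
  ##..#|.  b25=0 t=0,i=2
  ##...|.  b24=0 t=0,i=11
  #.###|.  b23=0 t=0,i=7
  #.##.|.  b22=0 t=1,i=3
  #.#.#|.  b21=0 t=4,i=0
  #.#..|.  b20=0 t=3,i=23
  #..##|#  b19=1 t=0,i=3
  #..#.|.  b18=0 t=2,i=15
  #...#|.  b17=0 t=1,i=12
  #....|.  b16=0 t=0,i=12
  .####|.  b15=0 t=0,i=8
  .###.|.  b14=0 t=0,i=0
  .##.#|.  b13=0 t=0,i=5
  .##..|.  b12=0 t=1,i=4
  .#.##|#  b11=1 t=0,i=16
  .#.#.|#  b10=1 t=3,i=22
  .#..#|#  b9=1 t=2,i=14
  .#...|#  b8=1 t=1,i=21
  ..###|.  b7=0 t=1,i=14
  ..##.|#  b6=1 t=0,i=4
  ..#.#|#  b5=1 t=0,i=15
  ..#..|#  b4=1 t=1,i=20
  ...##|#  b3=1 t=1,i=8
  ...#.|#  b2=1 t=0,i=14
  ....#|.  b1=0 t=0,i=13
  .....|#  b0=1 t=2,i=5
  bits 01010100000010000000111101111101 = 1409814397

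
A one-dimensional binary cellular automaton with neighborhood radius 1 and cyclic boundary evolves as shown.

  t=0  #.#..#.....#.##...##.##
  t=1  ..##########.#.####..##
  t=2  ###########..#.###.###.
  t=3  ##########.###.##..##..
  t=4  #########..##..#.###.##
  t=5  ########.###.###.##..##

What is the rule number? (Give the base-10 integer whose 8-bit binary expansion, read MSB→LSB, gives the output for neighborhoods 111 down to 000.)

  ###|#  b7=1 t=0,i=22
  ##.|.  b6=0 t=0,i=0
  #.#|.  b5=0 t=0,i=1
  #..|#  b4=1 t=0,i=3
  .##|#  b3=1 t=0,i=13
  .#.|#  b2=1 t=0,i=2
  ..#|#  b1=1 t=0,i=4
  ...|#  b0=1 t=0,i=7
  bits 10011111 = 159

159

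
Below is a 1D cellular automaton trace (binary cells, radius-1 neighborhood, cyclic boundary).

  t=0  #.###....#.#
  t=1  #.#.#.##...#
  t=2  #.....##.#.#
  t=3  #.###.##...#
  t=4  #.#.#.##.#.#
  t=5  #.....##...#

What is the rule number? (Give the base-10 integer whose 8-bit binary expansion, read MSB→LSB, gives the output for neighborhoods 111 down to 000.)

73

  ### -> .   bit 7 = 0  t=0,i=3
  ##. -> #   bit 6 = 1  t=0,i=0
  #.# -> .   bit 5 = 0  t=0,i=1
  #.. -> .   bit 4 = 0  t=0,i=5
  .## -> #   bit 3 = 1  t=0,i=2
  .#. -> .   bit 2 = 0  t=0,i=9
  ..# -> .   bit 1 = 0  t=0,i=8
  ... -> #   bit 0 = 1  t=0,i=6
  bits 01001001 = 73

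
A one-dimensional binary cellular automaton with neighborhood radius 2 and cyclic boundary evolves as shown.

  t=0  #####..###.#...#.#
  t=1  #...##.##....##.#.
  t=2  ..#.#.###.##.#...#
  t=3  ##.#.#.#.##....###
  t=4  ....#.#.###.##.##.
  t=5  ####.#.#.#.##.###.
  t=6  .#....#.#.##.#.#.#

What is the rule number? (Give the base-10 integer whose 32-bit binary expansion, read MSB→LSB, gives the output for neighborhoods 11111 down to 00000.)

440917719

  ##### -> .   bit 31 = 0  t=0,i=1
  ####. -> .   bit 30 = 0  t=0,i=3
  ###.# -> .   bit 29 = 0  t=0,i=9
  ###.. -> #   bit 28 = 1  t=0,i=4
  ##.## -> #   bit 27 = 1  t=1,i=6
  ##.#. -> .   bit 26 = 0  t=0,i=10
  ##..# -> #   bit 25 = 1  t=0,i=5
  ##... -> .   bit 24 = 0  t=1,i=9
  #.### -> .   bit 23 = 0  t=0,i=17
  #.##. -> #   bit 22 = 1  t=1,i=7
  #.#.# -> .   bit 21 = 0  t=1,i=16
  #.#.. -> .   bit 20 = 0  t=0,i=11
  #..## -> .   bit 19 = 0  t=0,i=6
  #..#. -> #   bit 18 = 1  t=2,i=1
  #...# -> #   bit 17 = 1  t=0,i=13
  #.... -> #   bit 16 = 1  t=1,i=10
  .#### -> #   bit 15 = 1  t=0,i=0
  .###. -> #   bit 14 = 1  t=0,i=8
  .##.# -> .   bit 13 = 0  t=1,i=5
  .##.. -> #   bit 12 = 1  t=1,i=8
  .#.## -> #   bit 11 = 1  t=0,i=16
  .#.#. -> #   bit 10 = 1  t=1,i=17
  .#..# -> #   bit 9 = 1  t=2,i=0
  .#... -> .   bit 8 = 0  t=0,i=12
  ..### -> #   bit 7 = 1  t=0,i=7
  ..##. -> #   bit 6 = 1  t=1,i=4
  ..#.# -> .   bit 5 = 0  t=0,i=15
  ..#.. -> #   bit 4 = 1  t=2,i=17
  ...## -> .   bit 3 = 0  t=1,i=3
  ...#. -> #   bit 2 = 1  t=0,i=14
  ....# -> #   bit 1 = 1  t=1,i=11
  ..... -> #   bit 0 = 1  t=4,i=1
  bits 00011010010001111101111011010111 = 440917719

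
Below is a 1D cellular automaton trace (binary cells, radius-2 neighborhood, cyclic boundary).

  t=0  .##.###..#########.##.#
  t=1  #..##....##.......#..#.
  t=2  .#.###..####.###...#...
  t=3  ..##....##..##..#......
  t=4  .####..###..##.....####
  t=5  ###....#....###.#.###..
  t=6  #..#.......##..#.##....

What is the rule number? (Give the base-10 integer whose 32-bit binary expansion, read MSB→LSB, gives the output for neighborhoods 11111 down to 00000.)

  ##### -> .   bit 31 = 0  t=0,i=11
  ####. -> .   bit 30 = 0  t=0,i=16
  ###.# -> .   bit 29 = 0  t=0,i=17
  ###.. -> .   bit 28 = 0  t=0,i=6
  ##.## -> #   bit 27 = 1  t=0,i=3
  ##.#. -> #   bit 26 = 1  t=0,i=21
  ##..# -> .   bit 25 = 0  t=0,i=7
  ##... -> #   bit 24 = 1  t=1,i=5
  #.### -> #   bit 23 = 1  t=0,i=4
  #.##. -> .   bit 22 = 0  t=0,i=1
  #.#.# -> .   bit 21 = 0  t=0,i=22
  #.#.. -> .   bit 20 = 0  t=1,i=0
  #..## -> .   bit 19 = 0  t=0,i=8
  #..#. -> .   bit 18 = 0  t=1,i=20
  #...# -> .   bit 17 = 0  t=2,i=17
  #.... -> .   bit 16 = 0  t=1,i=6
  .#### -> #   bit 15 = 1  t=0,i=10
  .###. -> .   bit 14 = 0  t=0,i=5
  .##.# -> .   bit 13 = 0  t=0,i=2
  .##.. -> #   bit 12 = 1  t=1,i=4
  .#.## -> #   bit 11 = 1  t=0,i=0
  .#.#. -> .   bit 10 = 0  t=1,i=22
  .#..# -> #   bit 9 = 1  t=1,i=1
  .#... -> .   bit 8 = 0  t=2,i=20
  ..### -> #   bit 7 = 1  t=0,i=9
  ..##. -> #   bit 6 = 1  t=1,i=3
  ..#.# -> .   bit 5 = 0  t=1,i=21
  ..#.. -> .   bit 4 = 0  t=1,i=18
  ...## -> #   bit 3 = 1  t=1,i=8
  ...#. -> .   bit 2 = 0  t=1,i=17
  ....# -> .   bit 1 = 0  t=1,i=7
  ..... -> #   bit 0 = 1  t=1,i=13
  bits 00001101100000001001101011001001 = 226532041

226532041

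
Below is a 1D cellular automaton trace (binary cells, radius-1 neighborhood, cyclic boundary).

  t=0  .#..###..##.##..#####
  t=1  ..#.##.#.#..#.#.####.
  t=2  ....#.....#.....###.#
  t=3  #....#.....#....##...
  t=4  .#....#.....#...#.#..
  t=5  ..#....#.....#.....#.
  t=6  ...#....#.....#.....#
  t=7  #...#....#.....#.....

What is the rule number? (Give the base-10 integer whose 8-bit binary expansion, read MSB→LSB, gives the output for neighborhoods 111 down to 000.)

152

  ### -> #   bit 7 = 1  t=0,i=5
  ##. -> .   bit 6 = 0  t=0,i=6
  #.# -> .   bit 5 = 0  t=0,i=0
  #.. -> #   bit 4 = 1  t=0,i=2
  .## -> #   bit 3 = 1  t=0,i=4
  .#. -> .   bit 2 = 0  t=0,i=1
  ..# -> .   bit 1 = 0  t=0,i=3
  ... -> .   bit 0 = 0  t=1,i=0
  bits 10011000 = 152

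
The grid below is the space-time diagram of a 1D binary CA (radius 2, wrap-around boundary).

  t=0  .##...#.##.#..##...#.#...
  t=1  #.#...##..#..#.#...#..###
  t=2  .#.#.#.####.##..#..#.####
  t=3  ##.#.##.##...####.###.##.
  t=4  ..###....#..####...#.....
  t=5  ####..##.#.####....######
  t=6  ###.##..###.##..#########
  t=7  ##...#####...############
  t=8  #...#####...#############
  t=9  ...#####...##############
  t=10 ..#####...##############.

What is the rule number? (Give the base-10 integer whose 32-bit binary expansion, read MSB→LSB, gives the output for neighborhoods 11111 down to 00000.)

3324893627

  nb #####: next=#  (t=5,i=0, bit31=1)
  nb ####.: next=#  (t=1,i=24, bit30=1)
  nb ###.#: next=.  (t=1,i=0, bit29=0)
  nb ###..: next=.  (t=4,i=4, bit28=0)
  nb ##.##: next=.  (t=2,i=11, bit27=0)
  nb ##.#.: next=#  (t=0,i=10, bit26=1)
  nb ##..#: next=#  (t=1,i=8, bit25=1)
  nb ##...: next=.  (t=0,i=3, bit24=0)
  nb #.###: next=.  (t=2,i=7, bit23=0)
  nb #.##.: next=.  (t=0,i=8, bit22=0)
  nb #.#.#: next=#  (t=2,i=1, bit21=1)
  nb #.#..: next=.  (t=0,i=11, bit20=0)
  nb #..##: next=#  (t=0,i=13, bit19=1)
  nb #..#.: next=#  (t=1,i=9, bit18=1)
  nb #...#: next=.  (t=0,i=4, bit17=0)
  nb #....: next=#  (t=0,i=23, bit16=1)
  nb .####: next=#  (t=1,i=23, bit15=1)
  nb .###.: next=#  (t=3,i=19, bit14=1)
  nb .##.#: next=.  (t=0,i=9, bit13=0)
  nb .##..: next=#  (t=0,i=2, bit12=1)
  nb .#.##: next=#  (t=0,i=7, bit11=1)
  nb .#.#.: next=.  (t=0,i=20, bit10=0)
  nb .#..#: next=.  (t=0,i=12, bit9=0)
  nb .#...: next=#  (t=0,i=22, bit8=1)
  nb ..###: next=#  (t=1,i=22, bit7=1)
  nb ..##.: next=.  (t=0,i=1, bit6=0)
  nb ..#.#: next=#  (t=0,i=6, bit5=1)
  nb ..#..: next=#  (t=1,i=10, bit4=1)
  nb ...##: next=#  (t=0,i=0, bit3=1)
  nb ...#.: next=.  (t=0,i=5, bit2=0)
  nb ....#: next=#  (t=0,i=24, bit1=1)
  nb .....: next=#  (t=4,i=22, bit0=1)
  bits 11000110001011011101100110111011 = 3324893627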